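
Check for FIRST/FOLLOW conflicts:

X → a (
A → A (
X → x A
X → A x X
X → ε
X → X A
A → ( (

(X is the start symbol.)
Yes. X → A x X with FOLLOW(X) on { '(' }; X → X A with FOLLOW(X) on { '(' }

A FIRST/FOLLOW conflict occurs when a non-terminal N has a nullable alternative N → β (β ⇒* ε) and another alternative N → α with FIRST(α) ∩ FOLLOW(N) ≠ ∅: on such a lookahead the parser cannot decide between expanding α and letting N vanish via β.

Nullable non-terminals: X.
FIRST sets used below: FIRST(A) = { '(' }, FIRST(X) = { '(', 'a', 'x', ε }

X: nullable alternative(s) X → ε; FOLLOW(X) = { $, '(' }
  X → a (: FIRST \ {ε} = { 'a' } — disjoint from FOLLOW(X)
  X → x A: FIRST \ {ε} = { 'x' } — disjoint from FOLLOW(X)
  X → A x X: FIRST \ {ε} = { '(' } — overlaps FOLLOW(X) on { '(' }: CONFLICT
  X → ε: FIRST \ {ε} = { } — this is the only nullable alternative, skip
  X → X A: FIRST \ {ε} = { '(', 'a', 'x' } — overlaps FOLLOW(X) on { '(' }: CONFLICT

A has no nullable alternative, so no FIRST/FOLLOW check is needed there.

So the grammar has 2 FIRST/FOLLOW conflicts (marked CONFLICT above).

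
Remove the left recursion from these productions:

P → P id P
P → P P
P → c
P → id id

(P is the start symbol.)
P → c P'
P → id id P'
P' → id P P'
P' → P P'
P' → ε

P is directly left-recursive. The standard transformation for
  A → A α₁ | ... | A α_m | β₁ | ... | β_n
is
  A  → β₁ A' | ... | β_n A'
  A' → α₁ A' | ... | α_m A' | ε

P → c becomes P → c P'
P → id id becomes P → id id P'
P → P id P becomes P' → id P P'
P → P P becomes P' → P P'
Add P' → ε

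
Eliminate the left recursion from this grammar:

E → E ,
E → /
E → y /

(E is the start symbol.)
E is directly left-recursive. The standard transformation for
  A → A α₁ | ... | A α_m | β₁ | ... | β_n
is
  A  → β₁ A' | ... | β_n A'
  A' → α₁ A' | ... | α_m A' | ε

E → / becomes E → / E'
E → y / becomes E → y / E'
E → E , becomes E' → , E'
Add E' → ε

Resulting grammar:
E → / E'
E → y / E'
E' → , E'
E' → ε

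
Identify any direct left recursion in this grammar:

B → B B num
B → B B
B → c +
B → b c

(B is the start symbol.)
Yes, B is left-recursive

Direct left recursion occurs when N → N α for some non-terminal N (the right-hand side begins with the left-hand side itself).

B → B B num: LEFT RECURSIVE (starts with B)
B → B B: LEFT RECURSIVE (starts with B)
B → c +: starts with c
B → b c: starts with b

The grammar has direct left recursion on: B.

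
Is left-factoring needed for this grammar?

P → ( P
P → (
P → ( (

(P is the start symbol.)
Yes, P has productions with common prefix '('

Left-factoring is needed when two productions for the same non-terminal
share a common prefix on the right-hand side.

Productions for P:
  P → ( P
  P → (
  P → ( (

Found common prefix '(' in productions for P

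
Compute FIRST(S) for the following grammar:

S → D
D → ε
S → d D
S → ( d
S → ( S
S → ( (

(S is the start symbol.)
To compute FIRST(S), examine every production with S on the left-hand side, reading each right-hand side left to right until a non-nullable symbol is reached.

FIRST sets of the other non-terminals involved (by the same procedure, iterated to a fixed point):
  FIRST(D) = { ε }

From S → D:
  - D is a non-terminal: add FIRST(D) \ {ε} = { }
    D is nullable and nothing follows, so the whole right-hand side can vanish: ε ∈ FIRST(S)
From S → d D:
  - d is a terminal: add 'd' and stop
From S → ( d:
  - '(' is a terminal: add '(' and stop
From S → ( S:
  - '(' is a terminal: add '(' and stop
From S → ( (:
  - '(' is a terminal: add '(' and stop

Collecting: FIRST(S) = { '(', 'd', ε }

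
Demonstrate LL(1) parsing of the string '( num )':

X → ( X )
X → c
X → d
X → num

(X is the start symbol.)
LL(1) parsing maintains a stack (initially the start symbol over $) and the input. At each step: if the stack top is a terminal, match it against the current input token; if it is a non-terminal N, replace it with the RHS of M[N, lookahead] (the unique production whose predict set contains the lookahead).

Stack is shown with the top on the left.

Stack    Input      Action
--------------------------
X $      ( num ) $  output X → ( X )
( X ) $  ( num ) $  match '('
X ) $    num ) $    output X → num
num ) $  num ) $    match 'num'
) $      ) $        match ')'
$        $          accept

The string is accepted.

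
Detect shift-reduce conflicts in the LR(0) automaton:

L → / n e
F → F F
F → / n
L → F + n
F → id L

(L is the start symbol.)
Yes — I8: [F → F F .] vs [F → . / n]; I11: [F → / n .] vs [L → / n . e]

Augment with L' → L and build the canonical LR(0) collection (I0 = CLOSURE({[L' → . L]}), then GOTO on every symbol after a dot until no new states appear). It has 13 states:
  I0: { [F → . / n], [F → . F F], [F → . id L], [L → . / n e], [L → . F + n], [L' → . L] }  — shift
  I1: { [F → / . n], [L → / . n e] }  — shift
  I2: { [F → . / n], [F → . F F], [F → . id L], [F → F . F], [L → F . + n] }  — shift
  I3: { [L' → L .] }  — accept
  I4: { [F → . / n], [F → . F F], [F → . id L], [F → id . L], [L → . / n e], [L → . F + n] }  — shift
  I5: { [F → id L .] }  — reduce
  I6: { [L → F + . n] }  — shift
  I7: { [F → / . n] }  — shift
  I8: { [F → . / n], [F → . F F], [F → . id L], [F → F . F], [F → F F .] }  — shift, reduce
  I9: { [F → / n .] }  — reduce
  I10: { [L → F + n .] }  — reduce
  I11: { [F → / n .], [L → / n . e] }  — shift, reduce
  I12: { [L → / n e .] }  — reduce

I8 contains reduce item [F → F F .] and shift items [F → . / n], [F → . id L] — shift-reduce conflict.
I11 contains reduce item [F → / n .] and shift item [L → / n . e] — shift-reduce conflict.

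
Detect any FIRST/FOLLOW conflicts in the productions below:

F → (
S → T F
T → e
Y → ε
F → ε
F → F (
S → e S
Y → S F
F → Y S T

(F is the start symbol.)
Yes. F → '(' with FOLLOW(F) on { '(' }; F → F '(' with FOLLOW(F) on { '(', 'e' }; F → Y S T with FOLLOW(F) on { 'e' }; Y → S F with FOLLOW(Y) on { 'e' }

A FIRST/FOLLOW conflict occurs when a non-terminal N has a nullable alternative N → β (β ⇒* ε) and another alternative N → α with FIRST(α) ∩ FOLLOW(N) ≠ ∅: on such a lookahead the parser cannot decide between expanding α and letting N vanish via β.

Nullable non-terminals: F, Y.
FIRST sets used below: FIRST(F) = { '(', 'e', ε }, FIRST(Y) = { 'e', ε }, FIRST(S) = { 'e' }

F: nullable alternative(s) F → ε; FOLLOW(F) = { $, '(', 'e' }
  F → (: FIRST \ {ε} = { '(' } — overlaps FOLLOW(F) on { '(' }: CONFLICT
  F → ε: FIRST \ {ε} = { } — this is the only nullable alternative, skip
  F → F (: FIRST \ {ε} = { '(', 'e' } — overlaps FOLLOW(F) on { '(', 'e' }: CONFLICT
  F → Y S T: FIRST \ {ε} = { 'e' } — overlaps FOLLOW(F) on { 'e' }: CONFLICT

Y: nullable alternative(s) Y → ε; FOLLOW(Y) = { 'e' }
  Y → ε: FIRST \ {ε} = { } — this is the only nullable alternative, skip
  Y → S F: FIRST \ {ε} = { 'e' } — overlaps FOLLOW(Y) on { 'e' }: CONFLICT

S, T have no nullable alternative, so no FIRST/FOLLOW check is needed there.

So the grammar has 4 FIRST/FOLLOW conflicts (marked CONFLICT above).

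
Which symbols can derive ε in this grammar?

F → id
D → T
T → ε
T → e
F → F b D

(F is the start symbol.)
{ 'D', 'T' }

ε-productions: T → ε
So T is immediately nullable.
D → T: every symbol on the right is nullable, so D is nullable too.
No further non-terminal can be added: every production for the remaining non-terminals contains a terminal or a non-nullable non-terminal.
Nullable = { 'D', 'T' }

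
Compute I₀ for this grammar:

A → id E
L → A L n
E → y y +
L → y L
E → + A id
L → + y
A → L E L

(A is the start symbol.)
{ [A → . L E L], [A → . id E], [A' → . A], [L → . + y], [L → . A L n], [L → . y L] }

First, augment the grammar with A' → A
I₀ = CLOSURE({ [A' → . A] }):
  [A' → . A] has the dot before A: add [A → . id E], [A → . L E L]
  [A → . L E L] has the dot before L: add [L → . A L n], [L → . y L], [L → . + y]
No further items can be added.

I₀ = { [A → . L E L], [A → . id E], [A' → . A], [L → . + y], [L → . A L n], [L → . y L] }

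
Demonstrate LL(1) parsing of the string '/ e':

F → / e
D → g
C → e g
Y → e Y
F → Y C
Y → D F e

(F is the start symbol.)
LL(1) parsing maintains a stack (initially the start symbol over $) and the input. At each step: if the stack top is a terminal, match it against the current input token; if it is a non-terminal N, replace it with the RHS of M[N, lookahead] (the unique production whose predict set contains the lookahead).

Stack is shown with the top on the left.

Stack  Input  Action
--------------------
F $    / e $  output F → / e
/ e $  / e $  match '/'
e $    e $    match 'e'
$      $      accept

The string is accepted.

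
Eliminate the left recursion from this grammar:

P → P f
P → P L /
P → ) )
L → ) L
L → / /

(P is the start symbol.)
P is directly left-recursive. The standard transformation for
  A → A α₁ | ... | A α_m | β₁ | ... | β_n
is
  A  → β₁ A' | ... | β_n A'
  A' → α₁ A' | ... | α_m A' | ε

P → ) ) becomes P → ) ) P'
P → P f becomes P' → f P'
P → P L / becomes P' → L / P'
Add P' → ε

Productions for other non-terminals are unchanged:
  L → ) L
  L → / /

Resulting grammar:
P → ) ) P'
P' → f P'
P' → L / P'
P' → ε
L → ) L
L → / /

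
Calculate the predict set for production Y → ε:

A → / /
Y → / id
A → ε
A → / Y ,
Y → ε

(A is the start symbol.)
PREDICT(Y → ε) = (FIRST(RHS) \ {ε}) ∪ (FOLLOW(Y) if ε ∈ FIRST(RHS), i.e. RHS ⇒* ε)
The right-hand side is ε (FIRST(ε) = { ε }), so the predict set is FOLLOW(Y) = { ',' }
PREDICT(Y → ε) = { ',' }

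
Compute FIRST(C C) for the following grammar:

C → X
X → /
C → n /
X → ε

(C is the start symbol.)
{ '/', 'n', ε }

FIRST sets of the non-terminals involved (from the grammar, by fixed-point iteration):
  FIRST(C) = { '/', 'n', ε }

To compute FIRST(C C), process the symbols left to right:
Symbol C is a non-terminal. Add FIRST(C) \ {ε} = { '/', 'n' }
C is nullable (ε ∈ FIRST(C)), continue to the next symbol.
Symbol C is a non-terminal. Add FIRST(C) \ {ε} = { '/', 'n' }
C is nullable (ε ∈ FIRST(C)), continue to the next symbol.
All symbols are nullable, so ε is in the result.
FIRST(C C) = { '/', 'n', ε }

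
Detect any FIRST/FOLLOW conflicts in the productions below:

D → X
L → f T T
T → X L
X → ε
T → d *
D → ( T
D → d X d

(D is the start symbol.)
No FIRST/FOLLOW conflicts.

A FIRST/FOLLOW conflict occurs when a non-terminal N has a nullable alternative N → β (β ⇒* ε) and another alternative N → α with FIRST(α) ∩ FOLLOW(N) ≠ ∅: on such a lookahead the parser cannot decide between expanding α and letting N vanish via β.

Nullable non-terminals: D, X.
FIRST sets used below: FIRST(X) = { ε }

D: nullable alternative(s) D → X; FOLLOW(D) = { $ }
  D → X: FIRST \ {ε} = { } — this is the only nullable alternative, skip
  D → ( T: FIRST \ {ε} = { '(' } — disjoint from FOLLOW(D)
  D → d X d: FIRST \ {ε} = { 'd' } — disjoint from FOLLOW(D)
X has a nullable alternative but only one production, so nothing to check.

L, T have no nullable alternative, so no FIRST/FOLLOW check is needed there.

No FIRST/FOLLOW conflicts found.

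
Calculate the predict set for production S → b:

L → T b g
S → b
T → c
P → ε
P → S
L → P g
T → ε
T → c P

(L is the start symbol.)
{ 'b' }

PREDICT(S → b) = (FIRST(RHS) \ {ε}) ∪ (FOLLOW(S) if ε ∈ FIRST(RHS), i.e. RHS ⇒* ε)
FIRST(b) = { 'b' }
ε ∉ FIRST(b), so FOLLOW(S) is not added.
PREDICT(S → b) = { 'b' }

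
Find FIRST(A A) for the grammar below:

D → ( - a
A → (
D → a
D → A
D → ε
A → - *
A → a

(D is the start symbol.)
FIRST sets of the non-terminals involved (from the grammar, by fixed-point iteration):
  FIRST(A) = { '(', '-', 'a' }

To compute FIRST(A A), process the symbols left to right:
Symbol A is a non-terminal. Add FIRST(A) \ {ε} = { '(', '-', 'a' }
A is not nullable (ε ∉ FIRST(A)), so stop here.
FIRST(A A) = { '(', '-', 'a' }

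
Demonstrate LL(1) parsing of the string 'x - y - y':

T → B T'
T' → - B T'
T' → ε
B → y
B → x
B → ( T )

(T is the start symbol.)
Stack is shown with the top on the left.

Stack     Input        Action
-----------------------------
T $       x - y - y $  output T → B T'
B T' $    x - y - y $  output B → x
x T' $    x - y - y $  match 'x'
T' $      - y - y $    output T' → - B T'
- B T' $  - y - y $    match '-'
B T' $    y - y $      output B → y
y T' $    y - y $      match 'y'
T' $      - y $        output T' → - B T'
- B T' $  - y $        match '-'
B T' $    y $          output B → y
y T' $    y $          match 'y'
T' $      $            output T' → ε
$         $            accept

The string is accepted.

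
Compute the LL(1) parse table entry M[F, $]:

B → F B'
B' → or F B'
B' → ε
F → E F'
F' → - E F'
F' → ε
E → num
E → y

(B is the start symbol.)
To find M[F, $], we find productions for F where $ is in the predict set (PREDICT(N → α) = (FIRST(α) \ {ε}) ∪ (FOLLOW(N) if α ⇒* ε)).

Relevant sets:
  FIRST(E) = { 'num', 'y' }

F → E F': PREDICT = { 'num', 'y' }

M[F, $] is empty (no production applies)

Answer: Empty (error entry)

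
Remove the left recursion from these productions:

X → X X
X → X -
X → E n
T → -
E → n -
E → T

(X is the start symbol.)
X → E n X'
X' → X X'
X' → - X'
X' → ε
T → -
E → n -
E → T

X is directly left-recursive. The standard transformation for
  A → A α₁ | ... | A α_m | β₁ | ... | β_n
is
  A  → β₁ A' | ... | β_n A'
  A' → α₁ A' | ... | α_m A' | ε

X → E n becomes X → E n X'
X → X X becomes X' → X X'
X → X - becomes X' → - X'
Add X' → ε

Productions for other non-terminals are unchanged:
  T → -
  E → n -
  E → T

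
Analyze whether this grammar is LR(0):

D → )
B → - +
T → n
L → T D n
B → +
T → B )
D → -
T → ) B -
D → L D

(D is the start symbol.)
No. Shift-reduce conflict between [D → ) .] and [B → . +]

Augment with D' → D and build the canonical LR(0) collection (I0 = CLOSURE({[D' → . D]}), then GOTO on every symbol after a dot until no new states appear). It has 17 states:
  I0: { [B → . +], [B → . - +], [D → . )], [D → . -], [D → . L D], [D' → . D], [L → . T D n], [T → . ) B -], [T → . B )], [T → . n] }  — shift
  I1: { [B → . +], [B → . - +], [D → ) .], [T → ) . B -] }  — shift, reduce
  I2: { [B → + .] }  — reduce
  I3: { [B → - . +], [D → - .] }  — shift, reduce
  I4: { [T → B . )] }  — shift
  I5: { [D' → D .] }  — accept
  I6: { [B → . +], [B → . - +], [D → . )], [D → . -], [D → . L D], [D → L . D], [L → . T D n], [T → . ) B -], [T → . B )], [T → . n] }  — shift
  I7: { [B → . +], [B → . - +], [D → . )], [D → . -], [D → . L D], [L → . T D n], [L → T . D n], [T → . ) B -], [T → . B )], [T → . n] }  — shift
  I8: { [T → n .] }  — reduce
  I9: { [L → T D . n] }  — shift
  I10: { [L → T D n .] }  — reduce
  I11: { [D → L D .] }  — reduce
  I12: { [T → B ) .] }  — reduce
  I13: { [B → - + .] }  — reduce
  I14: { [B → - . +] }  — shift
  I15: { [T → ) B . -] }  — shift
  I16: { [T → ) B - .] }  — reduce

Conflict in state I1:
  Shift-reduce conflict between [D → ) .] and [B → . +]
So the grammar is NOT LR(0).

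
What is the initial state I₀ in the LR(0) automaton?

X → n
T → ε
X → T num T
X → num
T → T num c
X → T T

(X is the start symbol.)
{ [T → . T num c], [T → .], [X → . T T], [X → . T num T], [X → . n], [X → . num], [X' → . X] }

First, augment the grammar with X' → X
I₀ = CLOSURE({ [X' → . X] }):
  [X' → . X] has the dot before X: add [X → . n], [X → . T num T], [X → . num], [X → . T T]
  [X → . T num T] has the dot before T: add [T → .], [T → . T num c]
No further items can be added.

I₀ = { [T → . T num c], [T → .], [X → . T T], [X → . T num T], [X → . n], [X → . num], [X' → . X] }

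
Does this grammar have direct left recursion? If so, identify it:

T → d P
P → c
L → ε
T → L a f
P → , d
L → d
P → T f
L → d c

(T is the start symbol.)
No direct left recursion

T → d P: starts with d
P → c: starts with c
L → ε: starts with ε
T → L a f: starts with L
P → , d: starts with ','
L → d: starts with d
P → T f: starts with T
L → d c: starts with d

No direct left recursion found.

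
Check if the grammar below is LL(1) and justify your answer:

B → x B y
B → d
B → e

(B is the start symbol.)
Yes, the grammar is LL(1).

A grammar is LL(1) if for each non-terminal N with multiple productions, the predict sets of those productions are pairwise disjoint, where PREDICT(N → α) = (FIRST(α) \ {ε}) ∪ (FOLLOW(N) if α ⇒* ε).

For B:
  PREDICT(B → x B y) = { 'x' }
  PREDICT(B → d) = { 'd' }
  PREDICT(B → e) = { 'e' }

All predict sets are disjoint. The grammar IS LL(1).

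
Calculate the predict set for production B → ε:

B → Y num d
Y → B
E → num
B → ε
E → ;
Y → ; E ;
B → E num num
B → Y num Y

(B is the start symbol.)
PREDICT(B → ε) = (FIRST(RHS) \ {ε}) ∪ (FOLLOW(B) if ε ∈ FIRST(RHS), i.e. RHS ⇒* ε)
The right-hand side is ε (FIRST(ε) = { ε }), so the predict set is FOLLOW(B) = { $, 'num' }
PREDICT(B → ε) = { $, 'num' }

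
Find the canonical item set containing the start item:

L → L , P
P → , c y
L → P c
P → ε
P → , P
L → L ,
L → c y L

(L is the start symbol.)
First, augment the grammar with L' → L
I₀ = CLOSURE({ [L' → . L] }):
  [L' → . L] has the dot before L: add [L → . L , P], [L → . P c], [L → . L ,], [L → . c y L]
  [L → . P c] has the dot before P: add [P → . , c y], [P → .], [P → . , P]
No further items can be added.

I₀ = { [L → . L , P], [L → . L ,], [L → . P c], [L → . c y L], [L' → . L], [P → . , P], [P → . , c y], [P → .] }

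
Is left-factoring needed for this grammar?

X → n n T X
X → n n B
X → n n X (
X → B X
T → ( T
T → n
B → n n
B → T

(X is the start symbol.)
Left-factoring is needed when two productions for the same non-terminal
share a common prefix on the right-hand side.

Productions for X:
  X → n n T X
  X → n n B
  X → n n X (
  X → B X
Productions for T:
  T → ( T
  T → n
Productions for B:
  B → n n
  B → T

Found common prefix 'n n' in productions for X

Answer: Yes, X has productions with common prefix 'n n'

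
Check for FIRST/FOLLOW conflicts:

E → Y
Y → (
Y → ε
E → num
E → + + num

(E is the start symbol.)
A FIRST/FOLLOW conflict occurs when a non-terminal N has a nullable alternative N → β (β ⇒* ε) and another alternative N → α with FIRST(α) ∩ FOLLOW(N) ≠ ∅: on such a lookahead the parser cannot decide between expanding α and letting N vanish via β.

Nullable non-terminals: E, Y.
FIRST sets used below: FIRST(Y) = { '(', ε }

E: nullable alternative(s) E → Y; FOLLOW(E) = { $ }
  E → Y: FIRST \ {ε} = { '(' } — this is the only nullable alternative, skip
  E → num: FIRST \ {ε} = { 'num' } — disjoint from FOLLOW(E)
  E → + + num: FIRST \ {ε} = { '+' } — disjoint from FOLLOW(E)

Y: nullable alternative(s) Y → ε; FOLLOW(Y) = { $ }
  Y → (: FIRST \ {ε} = { '(' } — disjoint from FOLLOW(Y)
  Y → ε: FIRST \ {ε} = { } — this is the only nullable alternative, skip

No FIRST/FOLLOW conflicts found.

Answer: No FIRST/FOLLOW conflicts.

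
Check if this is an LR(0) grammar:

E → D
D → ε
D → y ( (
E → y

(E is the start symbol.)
No. Shift-reduce conflict between [D → .] and [D → . y ( (]

A grammar is LR(0) if no state in the canonical LR(0) collection has:
  - both a shift item (dot before a terminal) and a complete item (shift-reduce conflict), or
  - two or more complete items (reduce-reduce conflict; the accept item [E' → E .] counts as a complete item here).

Augment with E' → E and build the canonical LR(0) collection (I0 = CLOSURE({[E' → . E]}), then GOTO on every symbol after a dot until no new states appear). It has 6 states:
  I0: { [D → . y ( (], [D → .], [E → . D], [E → . y], [E' → . E] }  — shift, reduce
  I1: { [E → D .] }  — reduce
  I2: { [E' → E .] }  — accept
  I3: { [D → y . ( (], [E → y .] }  — shift, reduce
  I4: { [D → y ( . (] }  — shift
  I5: { [D → y ( ( .] }  — reduce

Conflict in state I0:
  Shift-reduce conflict between [D → .] and [D → . y ( (]
So the grammar is NOT LR(0).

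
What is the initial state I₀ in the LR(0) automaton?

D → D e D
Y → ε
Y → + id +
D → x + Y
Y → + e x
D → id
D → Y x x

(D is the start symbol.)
First, augment the grammar with D' → D
I₀ = CLOSURE({ [D' → . D] }):
  [D' → . D] has the dot before D: add [D → . D e D], [D → . x + Y], [D → . id], [D → . Y x x]
  [D → . Y x x] has the dot before Y: add [Y → .], [Y → . + id +], [Y → . + e x]
No further items can be added.

I₀ = { [D → . D e D], [D → . Y x x], [D → . id], [D → . x + Y], [D' → . D], [Y → . + e x], [Y → . + id +], [Y → .] }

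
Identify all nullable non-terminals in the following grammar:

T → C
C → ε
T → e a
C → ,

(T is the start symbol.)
A non-terminal is nullable if it can derive ε (the empty string): either it has an ε-production, or it has a production whose right-hand side consists entirely of nullable non-terminals.

ε-productions: C → ε
So C is immediately nullable.
T → C: every symbol on the right is nullable, so T is nullable too.
Every non-terminal is now nullable.
Nullable = { 'C', 'T' }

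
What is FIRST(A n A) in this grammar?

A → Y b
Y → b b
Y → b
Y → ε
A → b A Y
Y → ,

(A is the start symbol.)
FIRST sets of the non-terminals involved (from the grammar, by fixed-point iteration):
  FIRST(A) = { ',', 'b' }

To compute FIRST(A n A), process the symbols left to right:
Symbol A is a non-terminal. Add FIRST(A) \ {ε} = { ',', 'b' }
A is not nullable (ε ∉ FIRST(A)), so stop here.
FIRST(A n A) = { ',', 'b' }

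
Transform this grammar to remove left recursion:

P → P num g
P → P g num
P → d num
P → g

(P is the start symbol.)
P is directly left-recursive. The standard transformation for
  A → A α₁ | ... | A α_m | β₁ | ... | β_n
is
  A  → β₁ A' | ... | β_n A'
  A' → α₁ A' | ... | α_m A' | ε

P → d num becomes P → d num P'
P → g becomes P → g P'
P → P num g becomes P' → num g P'
P → P g num becomes P' → g num P'
Add P' → ε

Resulting grammar:
P → d num P'
P → g P'
P' → num g P'
P' → g num P'
P' → ε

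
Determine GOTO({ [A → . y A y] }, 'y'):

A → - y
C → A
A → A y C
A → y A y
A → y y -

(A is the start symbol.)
{ [A → . - y], [A → . A y C], [A → . y A y], [A → . y y -], [A → y . A y] }

GOTO(I, 'y') = CLOSURE({ [A → αX.β] : [A → α.Xβ] ∈ I, X = 'y' })

Items with dot before 'y', with the dot advanced:
  [A → . y A y] → [A → y . A y]
Closure of the advanced items:
  [A → y . A y] has the dot before A: add [A → . - y], [A → . A y C], [A → . y A y], [A → . y y -]

GOTO = { [A → . - y], [A → . A y C], [A → . y A y], [A → . y y -], [A → y . A y] }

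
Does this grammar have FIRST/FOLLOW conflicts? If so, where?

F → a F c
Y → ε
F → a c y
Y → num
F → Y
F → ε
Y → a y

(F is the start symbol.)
A FIRST/FOLLOW conflict occurs when a non-terminal N has a nullable alternative N → β (β ⇒* ε) and another alternative N → α with FIRST(α) ∩ FOLLOW(N) ≠ ∅: on such a lookahead the parser cannot decide between expanding α and letting N vanish via β.

Nullable non-terminals: F, Y.
FIRST sets used below: FIRST(Y) = { 'a', 'num', ε }

F: nullable alternative(s) F → Y, F → ε; FOLLOW(F) = { $, 'c' }
  F → a F c: FIRST \ {ε} = { 'a' } — disjoint from FOLLOW(F)
  F → a c y: FIRST \ {ε} = { 'a' } — disjoint from FOLLOW(F)
  F → Y: FIRST \ {ε} = { 'a', 'num' } — disjoint from FOLLOW(F)
  F → ε: FIRST \ {ε} = { } — disjoint from FOLLOW(F)

Y: nullable alternative(s) Y → ε; FOLLOW(Y) = { $, 'c' }
  Y → ε: FIRST \ {ε} = { } — this is the only nullable alternative, skip
  Y → num: FIRST \ {ε} = { 'num' } — disjoint from FOLLOW(Y)
  Y → a y: FIRST \ {ε} = { 'a' } — disjoint from FOLLOW(Y)

No FIRST/FOLLOW conflicts found.

Answer: No FIRST/FOLLOW conflicts.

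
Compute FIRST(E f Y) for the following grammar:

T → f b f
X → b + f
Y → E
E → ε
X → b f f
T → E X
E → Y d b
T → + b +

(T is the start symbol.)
{ 'd', 'f' }

FIRST sets of the non-terminals involved (from the grammar, by fixed-point iteration):
  FIRST(E) = { 'd', ε }

To compute FIRST(E f Y), process the symbols left to right:
Symbol E is a non-terminal. Add FIRST(E) \ {ε} = { 'd' }
E is nullable (ε ∈ FIRST(E)), continue to the next symbol.
Symbol f is a terminal. Add 'f' and stop.
FIRST(E f Y) = { 'd', 'f' }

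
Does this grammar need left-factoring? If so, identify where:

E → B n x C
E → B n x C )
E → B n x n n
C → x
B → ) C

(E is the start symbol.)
Yes, E has productions with common prefix 'B n x'

Left-factoring is needed when two productions for the same non-terminal
share a common prefix on the right-hand side.

Productions for E:
  E → B n x C
  E → B n x C )
  E → B n x n n

Found common prefix 'B n x' in productions for E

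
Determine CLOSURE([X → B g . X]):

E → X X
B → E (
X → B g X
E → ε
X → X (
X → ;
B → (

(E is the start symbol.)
{ [B → . (], [B → . E (], [E → . X X], [E → .], [X → . ;], [X → . B g X], [X → . X (], [X → B g . X] }

To compute CLOSURE, for each item [A → α.Bβ] where B is a non-terminal, add [B → .γ] for all productions B → γ; repeat for the newly added items until nothing changes.

Start with: [X → B g . X]
  [X → B g . X] has the dot before X: add [X → . B g X], [X → . X (], [X → . ;]
  [X → . B g X] has the dot before B: add [B → . E (], [B → . (]
  [B → . E (] has the dot before E: add [E → . X X], [E → .]
No further items can be added.

CLOSURE = { [B → . (], [B → . E (], [E → . X X], [E → .], [X → . ;], [X → . B g X], [X → . X (], [X → B g . X] }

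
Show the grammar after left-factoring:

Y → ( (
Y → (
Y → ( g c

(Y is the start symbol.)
Y → ( Y'
Y' → (
Y' → ε
Y' → g c

Left-factoring transforms A → αβ₁ | αβ₂ into A → αA' and A' → β₁ | β₂
(α is the longest common prefix among the alternatives). Repeat until
no nonterminal has two alternatives with a common prefix.

Round 1: Y has alternatives sharing prefix '('. Introduce Y': Y → ( Y'
  Add: Y' → (
  Add: Y' → ε
  Add: Y' → g c

No remaining common prefixes — done.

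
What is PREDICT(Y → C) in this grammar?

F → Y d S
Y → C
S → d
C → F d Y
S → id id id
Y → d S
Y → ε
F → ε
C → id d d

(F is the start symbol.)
PREDICT(Y → C) = (FIRST(RHS) \ {ε}) ∪ (FOLLOW(Y) if ε ∈ FIRST(RHS), i.e. RHS ⇒* ε)
FIRST(C) = { 'd', 'id' }
FIRST(C) = { 'd', 'id' }
ε ∉ FIRST(C), so FOLLOW(Y) is not added.
PREDICT(Y → C) = { 'd', 'id' }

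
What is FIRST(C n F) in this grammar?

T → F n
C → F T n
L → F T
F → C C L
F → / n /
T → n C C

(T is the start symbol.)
{ '/' }

FIRST sets of the non-terminals involved (from the grammar, by fixed-point iteration):
  FIRST(C) = { '/' }

To compute FIRST(C n F), process the symbols left to right:
Symbol C is a non-terminal. Add FIRST(C) \ {ε} = { '/' }
C is not nullable (ε ∉ FIRST(C)), so stop here.
FIRST(C n F) = { '/' }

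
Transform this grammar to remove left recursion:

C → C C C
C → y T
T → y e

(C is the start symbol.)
C is directly left-recursive. The standard transformation for
  A → A α₁ | ... | A α_m | β₁ | ... | β_n
is
  A  → β₁ A' | ... | β_n A'
  A' → α₁ A' | ... | α_m A' | ε

C → y T becomes C → y T C'
C → C C C becomes C' → C C C'
Add C' → ε

Productions for other non-terminals are unchanged:
  T → y e

Resulting grammar:
C → y T C'
C' → C C C'
C' → ε
T → y e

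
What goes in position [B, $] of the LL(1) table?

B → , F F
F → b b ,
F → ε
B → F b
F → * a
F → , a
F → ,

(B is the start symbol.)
Empty (error entry)

To find M[B, $], we find productions for B where $ is in the predict set (PREDICT(N → α) = (FIRST(α) \ {ε}) ∪ (FOLLOW(N) if α ⇒* ε)).

Relevant sets:
  FIRST(F) = { '*', ',', 'b', ε }

B → , F F: PREDICT = { ',' }
B → F b: PREDICT = { '*', ',', 'b' }

M[B, $] is empty (no production applies)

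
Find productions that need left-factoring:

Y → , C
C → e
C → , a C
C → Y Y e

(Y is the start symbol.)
Left-factoring is needed when two productions for the same non-terminal
share a common prefix on the right-hand side.

Productions for C:
  C → e
  C → , a C
  C → Y Y e

No common prefixes found.

Answer: No, left-factoring is not needed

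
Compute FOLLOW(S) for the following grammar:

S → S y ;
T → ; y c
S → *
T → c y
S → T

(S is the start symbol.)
To compute FOLLOW(S), find every occurrence of S on a right-hand side N → α S β: add FIRST(β) \ {ε}, and if β is empty or nullable also add FOLLOW(N). Iterate to a fixed point.

S is the start symbol, so $ ∈ FOLLOW(S).
In S → S y ;: S is followed by y ';', add FIRST(y ';') \ {ε} = { 'y' }

Taking the union: FOLLOW(S) = { $, 'y' }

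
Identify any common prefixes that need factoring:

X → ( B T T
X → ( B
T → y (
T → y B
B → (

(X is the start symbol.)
Yes, X has productions with common prefix '( B'; T has productions with common prefix 'y'

Left-factoring is needed when two productions for the same non-terminal
share a common prefix on the right-hand side.

Productions for X:
  X → ( B T T
  X → ( B
Productions for T:
  T → y (
  T → y B

Found common prefix '( B' in productions for X
Found common prefix 'y' in productions for T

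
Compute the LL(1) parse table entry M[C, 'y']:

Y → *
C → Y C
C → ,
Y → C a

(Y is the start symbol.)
To find M[C, 'y'], we find productions for C where 'y' is in the predict set (PREDICT(N → α) = (FIRST(α) \ {ε}) ∪ (FOLLOW(N) if α ⇒* ε)).

Relevant sets:
  FIRST(Y) = { '*', ',' }

C → Y C: PREDICT = { '*', ',' }
C → ,: PREDICT = { ',' }

M[C, 'y'] is empty (no production applies)

Answer: Empty (error entry)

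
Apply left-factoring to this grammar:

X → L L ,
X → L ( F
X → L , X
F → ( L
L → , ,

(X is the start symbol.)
X → L X'
X' → L ,
X' → ( F
X' → , X
F → ( L
L → , ,

Left-factoring transforms A → αβ₁ | αβ₂ into A → αA' and A' → β₁ | β₂
(α is the longest common prefix among the alternatives). Repeat until
no nonterminal has two alternatives with a common prefix.

Round 1: X has alternatives sharing prefix 'L'. Introduce X': X → L X'
  Add: X' → L ,
  Add: X' → ( F
  Add: X' → , X

No remaining common prefixes — done.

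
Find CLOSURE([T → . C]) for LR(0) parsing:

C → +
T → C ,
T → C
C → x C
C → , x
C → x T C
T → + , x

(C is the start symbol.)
Start with: [T → . C]
  [T → . C] has the dot before C: add [C → . +], [C → . x C], [C → . , x], [C → . x T C]
No further items can be added.

CLOSURE = { [C → . +], [C → . , x], [C → . x C], [C → . x T C], [T → . C] }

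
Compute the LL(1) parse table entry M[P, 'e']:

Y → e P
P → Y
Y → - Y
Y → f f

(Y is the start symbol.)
P → Y

To find M[P, 'e'], we find productions for P where 'e' is in the predict set (PREDICT(N → α) = (FIRST(α) \ {ε}) ∪ (FOLLOW(N) if α ⇒* ε)).

Relevant sets:
  FIRST(Y) = { '-', 'e', 'f' }

P → Y: PREDICT = { '-', 'e', 'f' }
  'e' is in predict set, so this production goes in M[P, 'e']

M[P, 'e'] = P → Y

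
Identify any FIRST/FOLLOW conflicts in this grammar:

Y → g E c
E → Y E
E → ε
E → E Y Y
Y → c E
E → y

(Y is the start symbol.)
A FIRST/FOLLOW conflict occurs when a non-terminal N has a nullable alternative N → β (β ⇒* ε) and another alternative N → α with FIRST(α) ∩ FOLLOW(N) ≠ ∅: on such a lookahead the parser cannot decide between expanding α and letting N vanish via β.

Nullable non-terminals: E.
FIRST sets used below: FIRST(Y) = { 'c', 'g' }, FIRST(E) = { 'c', 'g', 'y', ε }

E: nullable alternative(s) E → ε; FOLLOW(E) = { $, 'c', 'g', 'y' }
  E → Y E: FIRST \ {ε} = { 'c', 'g' } — overlaps FOLLOW(E) on { 'c', 'g' }: CONFLICT
  E → ε: FIRST \ {ε} = { } — this is the only nullable alternative, skip
  E → E Y Y: FIRST \ {ε} = { 'c', 'g', 'y' } — overlaps FOLLOW(E) on { 'c', 'g', 'y' }: CONFLICT
  E → y: FIRST \ {ε} = { 'y' } — overlaps FOLLOW(E) on { 'y' }: CONFLICT

Y has no nullable alternative, so no FIRST/FOLLOW check is needed there.

So the grammar has 3 FIRST/FOLLOW conflicts (marked CONFLICT above).

Answer: Yes. E → Y E with FOLLOW(E) on { 'c', 'g' }; E → E Y Y with FOLLOW(E) on { 'c', 'g', 'y' }; E → y with FOLLOW(E) on { 'y' }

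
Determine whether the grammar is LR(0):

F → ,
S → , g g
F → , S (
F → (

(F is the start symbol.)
No. Shift-reduce conflict between [F → , .] and [S → . , g g]

Augment with F' → F and build the canonical LR(0) collection (I0 = CLOSURE({[F' → . F]}), then GOTO on every symbol after a dot until no new states appear). It has 9 states:
  I0: { [F → . (], [F → . , S (], [F → . ,], [F' → . F] }  — shift
  I1: { [F → ( .] }  — reduce
  I2: { [F → , . S (], [F → , .], [S → . , g g] }  — shift, reduce
  I3: { [F' → F .] }  — accept
  I4: { [S → , . g g] }  — shift
  I5: { [F → , S . (] }  — shift
  I6: { [F → , S ( .] }  — reduce
  I7: { [S → , g . g] }  — shift
  I8: { [S → , g g .] }  — reduce

Conflict in state I2:
  Shift-reduce conflict between [F → , .] and [S → . , g g]
So the grammar is NOT LR(0).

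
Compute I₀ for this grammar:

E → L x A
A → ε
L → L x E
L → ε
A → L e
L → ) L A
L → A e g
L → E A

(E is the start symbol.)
First, augment the grammar with E' → E
I₀ = CLOSURE({ [E' → . E] }):
  [E' → . E] has the dot before E: add [E → . L x A]
  [E → . L x A] has the dot before L: add [L → . L x E], [L → .], [L → . ) L A], [L → . A e g], [L → . E A]
  [L → . A e g] has the dot before A: add [A → .], [A → . L e]
No further items can be added.

I₀ = { [A → . L e], [A → .], [E → . L x A], [E' → . E], [L → . ) L A], [L → . A e g], [L → . E A], [L → . L x E], [L → .] }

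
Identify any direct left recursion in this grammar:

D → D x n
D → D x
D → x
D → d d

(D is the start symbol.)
Yes, D is left-recursive

Direct left recursion occurs when N → N α for some non-terminal N (the right-hand side begins with the left-hand side itself).

D → D x n: LEFT RECURSIVE (starts with D)
D → D x: LEFT RECURSIVE (starts with D)
D → x: starts with x
D → d d: starts with d

The grammar has direct left recursion on: D.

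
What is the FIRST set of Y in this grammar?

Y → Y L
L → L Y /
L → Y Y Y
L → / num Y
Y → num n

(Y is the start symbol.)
To compute FIRST(Y), examine every production with Y on the left-hand side, reading each right-hand side left to right until a non-nullable symbol is reached.

From Y → Y L:
  - Y is the symbol being defined: contributes nothing new
    Y is not nullable, so stop
From Y → num n:
  - num is a terminal: add 'num' and stop

Collecting: FIRST(Y) = { 'num' }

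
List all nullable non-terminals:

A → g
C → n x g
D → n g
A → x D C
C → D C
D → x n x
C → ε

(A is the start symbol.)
ε-productions: C → ε
So C is immediately nullable.
No further non-terminal can be added: every production for the remaining non-terminals contains a terminal or a non-nullable non-terminal.
Nullable = { 'C' }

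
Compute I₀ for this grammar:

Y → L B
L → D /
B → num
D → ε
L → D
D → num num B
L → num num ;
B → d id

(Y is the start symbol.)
{ [D → . num num B], [D → .], [L → . D /], [L → . D], [L → . num num ;], [Y → . L B], [Y' → . Y] }

First, augment the grammar with Y' → Y
I₀ = CLOSURE({ [Y' → . Y] }):
  [Y' → . Y] has the dot before Y: add [Y → . L B]
  [Y → . L B] has the dot before L: add [L → . D /], [L → . D], [L → . num num ;]
  [L → . D /] has the dot before D: add [D → .], [D → . num num B]
No further items can be added.

I₀ = { [D → . num num B], [D → .], [L → . D /], [L → . D], [L → . num num ;], [Y → . L B], [Y' → . Y] }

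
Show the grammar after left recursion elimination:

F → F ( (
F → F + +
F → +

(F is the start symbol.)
F is directly left-recursive. The standard transformation for
  A → A α₁ | ... | A α_m | β₁ | ... | β_n
is
  A  → β₁ A' | ... | β_n A'
  A' → α₁ A' | ... | α_m A' | ε

F → + becomes F → + F'
F → F ( ( becomes F' → ( ( F'
F → F + + becomes F' → + + F'
Add F' → ε

Resulting grammar:
F → + F'
F' → ( ( F'
F' → + + F'
F' → ε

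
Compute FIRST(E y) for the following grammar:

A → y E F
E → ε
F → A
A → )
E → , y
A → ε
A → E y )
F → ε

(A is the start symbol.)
{ ',', 'y' }

FIRST sets of the non-terminals involved (from the grammar, by fixed-point iteration):
  FIRST(E) = { ',', ε }

To compute FIRST(E y), process the symbols left to right:
Symbol E is a non-terminal. Add FIRST(E) \ {ε} = { ',' }
E is nullable (ε ∈ FIRST(E)), continue to the next symbol.
Symbol y is a terminal. Add 'y' and stop.
FIRST(E y) = { ',', 'y' }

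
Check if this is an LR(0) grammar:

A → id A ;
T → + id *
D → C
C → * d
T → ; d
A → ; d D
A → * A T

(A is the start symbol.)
Augment with A' → A and build the canonical LR(0) collection (I0 = CLOSURE({[A' → . A]}), then GOTO on every symbol after a dot until no new states appear). It has 19 states:
  I0: { [A → . * A T], [A → . ; d D], [A → . id A ;], [A' → . A] }  — shift
  I1: { [A → * . A T], [A → . * A T], [A → . ; d D], [A → . id A ;] }  — shift
  I2: { [A → ; . d D] }  — shift
  I3: { [A' → A .] }  — accept
  I4: { [A → . * A T], [A → . ; d D], [A → . id A ;], [A → id . A ;] }  — shift
  I5: { [A → id A . ;] }  — shift
  I6: { [A → id A ; .] }  — reduce
  I7: { [A → ; d . D], [C → . * d], [D → . C] }  — shift
  I8: { [C → * . d] }  — shift
  I9: { [D → C .] }  — reduce
  I10: { [A → ; d D .] }  — reduce
  I11: { [C → * d .] }  — reduce
  I12: { [A → * A . T], [T → . + id *], [T → . ; d] }  — shift
  I13: { [T → + . id *] }  — shift
  I14: { [T → ; . d] }  — shift
  I15: { [A → * A T .] }  — reduce
  I16: { [T → ; d .] }  — reduce
  I17: { [T → + id . *] }  — shift
  I18: { [T → + id * .] }  — reduce

Every state is either a pure shift/goto state or contains exactly one complete item and nothing to shift — no conflicts. The grammar is LR(0).

Answer: Yes, the grammar is LR(0)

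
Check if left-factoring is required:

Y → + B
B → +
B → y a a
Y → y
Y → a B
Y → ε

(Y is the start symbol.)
Left-factoring is needed when two productions for the same non-terminal
share a common prefix on the right-hand side.

Productions for Y:
  Y → + B
  Y → y
  Y → a B
  Y → ε
Productions for B:
  B → +
  B → y a a

No common prefixes found.

Answer: No, left-factoring is not needed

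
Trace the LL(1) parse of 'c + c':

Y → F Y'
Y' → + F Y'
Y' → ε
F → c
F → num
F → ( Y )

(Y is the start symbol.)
LL(1) parsing maintains a stack (initially the start symbol over $) and the input. At each step: if the stack top is a terminal, match it against the current input token; if it is a non-terminal N, replace it with the RHS of M[N, lookahead] (the unique production whose predict set contains the lookahead).

Stack is shown with the top on the left.

Stack     Input    Action
-------------------------
Y $       c + c $  output Y → F Y'
F Y' $    c + c $  output F → c
c Y' $    c + c $  match 'c'
Y' $      + c $    output Y' → + F Y'
+ F Y' $  + c $    match '+'
F Y' $    c $      output F → c
c Y' $    c $      match 'c'
Y' $      $        output Y' → ε
$         $        accept

The string is accepted.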